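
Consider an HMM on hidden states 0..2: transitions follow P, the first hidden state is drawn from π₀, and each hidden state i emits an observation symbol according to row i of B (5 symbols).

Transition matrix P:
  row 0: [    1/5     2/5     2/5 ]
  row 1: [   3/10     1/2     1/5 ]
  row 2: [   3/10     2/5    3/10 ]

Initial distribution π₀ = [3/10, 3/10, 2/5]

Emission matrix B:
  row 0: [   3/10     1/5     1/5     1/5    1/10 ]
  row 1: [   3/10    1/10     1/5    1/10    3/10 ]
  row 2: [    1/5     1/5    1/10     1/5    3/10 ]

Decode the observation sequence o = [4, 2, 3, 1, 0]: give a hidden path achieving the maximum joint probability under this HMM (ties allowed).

t=0: δ = [3.000e-02, 9.000e-02, 1.200e-01]  (obs o_0=4)
t=1: δ = [7.200e-03, 9.600e-03, 3.600e-03]  ψ = [2, 2, 2]  (obs o_1=2)
t=2: δ = [5.760e-04, 4.800e-04, 5.760e-04]  ψ = [1, 1, 0]  (obs o_2=3)
t=3: δ = [3.456e-05, 2.400e-05, 4.608e-05]  ψ = [2, 1, 0]  (obs o_3=1)
t=4: δ = [4.147e-06, 5.530e-06, 2.765e-06]  ψ = [2, 2, 0]  (obs o_4=0)
backtrack: best end state = 1; path = [2, 1, 0, 2, 1]

path = [2, 1, 0, 2, 1]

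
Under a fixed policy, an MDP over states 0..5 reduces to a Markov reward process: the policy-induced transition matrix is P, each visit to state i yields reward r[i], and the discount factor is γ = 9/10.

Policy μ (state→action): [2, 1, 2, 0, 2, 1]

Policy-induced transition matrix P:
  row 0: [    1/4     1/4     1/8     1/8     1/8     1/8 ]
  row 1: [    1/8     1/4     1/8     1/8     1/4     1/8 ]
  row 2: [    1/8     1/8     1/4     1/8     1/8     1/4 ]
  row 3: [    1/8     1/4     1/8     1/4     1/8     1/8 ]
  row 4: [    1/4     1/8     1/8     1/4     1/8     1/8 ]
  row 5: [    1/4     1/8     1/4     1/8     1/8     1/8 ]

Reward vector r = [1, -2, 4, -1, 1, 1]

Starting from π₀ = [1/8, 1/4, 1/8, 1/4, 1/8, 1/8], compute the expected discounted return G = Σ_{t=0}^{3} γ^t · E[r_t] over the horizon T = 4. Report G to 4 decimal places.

t=0: π = [0.1250, 0.2500, 0.1250, 0.2500, 0.1250, 0.1250], E[r] = 0.1250, γ^t·E[r] = 0.125000, running G = 0.125000
t=1: π = [0.1719, 0.2031, 0.1563, 0.1719, 0.1563, 0.1406], E[r] = 0.5156, γ^t·E[r] = 0.464063, running G = 0.589063
t=2: π = [0.1836, 0.1934, 0.1621, 0.1660, 0.1504, 0.1445], E[r] = 0.5742, γ^t·E[r] = 0.465117, running G = 1.054180
t=3: π = [0.1848, 0.1929, 0.1633, 0.1646, 0.1492, 0.1453], E[r] = 0.5823, γ^t·E[r] = 0.424479, running G = 1.478658

G = 1.4787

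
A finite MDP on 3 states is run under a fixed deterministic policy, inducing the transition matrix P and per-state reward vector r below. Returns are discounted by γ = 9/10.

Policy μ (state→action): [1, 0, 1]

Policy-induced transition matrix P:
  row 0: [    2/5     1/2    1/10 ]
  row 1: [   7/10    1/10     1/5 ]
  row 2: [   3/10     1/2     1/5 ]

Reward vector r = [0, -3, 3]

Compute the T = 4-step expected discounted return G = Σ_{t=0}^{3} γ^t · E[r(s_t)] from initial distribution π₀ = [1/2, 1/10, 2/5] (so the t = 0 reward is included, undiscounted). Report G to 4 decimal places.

t=0: π = [0.5000, 0.1000, 0.4000], E[r] = 0.9000, γ^t·E[r] = 0.900000, running G = 0.900000
t=1: π = [0.3900, 0.4600, 0.1500], E[r] = -0.9300, γ^t·E[r] = -0.837000, running G = 0.063000
t=2: π = [0.5230, 0.3160, 0.1610], E[r] = -0.4650, γ^t·E[r] = -0.376650, running G = -0.313650
t=3: π = [0.4787, 0.3736, 0.1477], E[r] = -0.6777, γ^t·E[r] = -0.494043, running G = -0.807693

G = -0.8077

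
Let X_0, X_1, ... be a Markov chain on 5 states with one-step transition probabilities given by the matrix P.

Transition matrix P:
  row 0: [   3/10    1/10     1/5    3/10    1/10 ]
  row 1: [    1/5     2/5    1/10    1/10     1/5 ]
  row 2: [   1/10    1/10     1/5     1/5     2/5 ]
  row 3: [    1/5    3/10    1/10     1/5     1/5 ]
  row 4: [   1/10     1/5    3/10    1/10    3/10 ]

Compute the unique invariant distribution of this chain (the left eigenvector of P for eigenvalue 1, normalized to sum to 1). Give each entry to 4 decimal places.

Balance equations π_j = Σ_i π_i·P[i][j]:
  π_0 = 3/10·π_0 + 1/5·π_1 + 1/10·π_2 + 1/5·π_3 + 1/10·π_4
  π_1 = 1/10·π_0 + 2/5·π_1 + 1/10·π_2 + 3/10·π_3 + 1/5·π_4
  π_2 = 1/5·π_0 + 1/10·π_1 + 1/5·π_2 + 1/10·π_3 + 3/10·π_4
  π_3 = 3/10·π_0 + 1/10·π_1 + 1/5·π_2 + 1/5·π_3 + 1/10·π_4
  normalize: π_0 + π_1 + π_2 + π_3 + π_4 = 1
Solving the linear system gives exactly π = [11/63, 1412/6237, 128/693, 1063/6237, 169/693].

π = [0.1746, 0.2264, 0.1847, 0.1704, 0.2439]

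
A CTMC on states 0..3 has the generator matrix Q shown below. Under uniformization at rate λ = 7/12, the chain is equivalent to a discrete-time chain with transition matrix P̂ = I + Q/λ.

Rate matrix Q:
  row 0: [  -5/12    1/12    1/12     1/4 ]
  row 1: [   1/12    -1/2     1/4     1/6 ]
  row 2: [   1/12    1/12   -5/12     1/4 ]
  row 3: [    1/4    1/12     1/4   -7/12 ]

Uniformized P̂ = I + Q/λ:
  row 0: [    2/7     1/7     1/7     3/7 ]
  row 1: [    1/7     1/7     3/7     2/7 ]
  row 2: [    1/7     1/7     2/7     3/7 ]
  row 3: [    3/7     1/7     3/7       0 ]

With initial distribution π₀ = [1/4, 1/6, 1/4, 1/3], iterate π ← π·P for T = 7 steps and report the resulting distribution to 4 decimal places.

π = [0.2620, 0.1429, 0.3096, 0.2856]

t=0: π = [0.2500, 0.1667, 0.2500, 0.3333]
t=1: π = [0.2738, 0.1429, 0.3214, 0.2619]
t=2: π = [0.2568, 0.1429, 0.3044, 0.2959]
t=3: π = [0.2641, 0.1429, 0.3117, 0.2813]
t=4: π = [0.2610, 0.1429, 0.3086, 0.2876]
t=5: π = [0.2623, 0.1429, 0.3099, 0.2849]
t=6: π = [0.2617, 0.1429, 0.3094, 0.2861]
t=7: π = [0.2620, 0.1429, 0.3096, 0.2856]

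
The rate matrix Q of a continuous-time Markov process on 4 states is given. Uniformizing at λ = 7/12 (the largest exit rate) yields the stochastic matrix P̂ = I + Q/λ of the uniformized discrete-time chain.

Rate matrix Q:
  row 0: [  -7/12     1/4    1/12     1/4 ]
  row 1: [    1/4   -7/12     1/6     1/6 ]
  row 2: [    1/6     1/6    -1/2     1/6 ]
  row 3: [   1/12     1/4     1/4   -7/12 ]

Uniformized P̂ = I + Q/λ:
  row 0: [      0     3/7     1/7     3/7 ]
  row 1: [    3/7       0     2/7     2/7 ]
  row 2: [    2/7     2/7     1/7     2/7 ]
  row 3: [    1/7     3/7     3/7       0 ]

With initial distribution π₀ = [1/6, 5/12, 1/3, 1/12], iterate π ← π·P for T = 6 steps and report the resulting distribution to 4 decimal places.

π = [0.2247, 0.2753, 0.2520, 0.2480]

t=0: π = [0.1667, 0.4167, 0.3333, 0.0833]
t=1: π = [0.2857, 0.2024, 0.2262, 0.2857]
t=2: π = [0.1922, 0.3095, 0.2534, 0.2449]
t=3: π = [0.2400, 0.2597, 0.2570, 0.2432]
t=4: π = [0.2195, 0.2805, 0.2494, 0.2505]
t=5: π = [0.2273, 0.2727, 0.2545, 0.2455]
t=6: π = [0.2247, 0.2753, 0.2520, 0.2480]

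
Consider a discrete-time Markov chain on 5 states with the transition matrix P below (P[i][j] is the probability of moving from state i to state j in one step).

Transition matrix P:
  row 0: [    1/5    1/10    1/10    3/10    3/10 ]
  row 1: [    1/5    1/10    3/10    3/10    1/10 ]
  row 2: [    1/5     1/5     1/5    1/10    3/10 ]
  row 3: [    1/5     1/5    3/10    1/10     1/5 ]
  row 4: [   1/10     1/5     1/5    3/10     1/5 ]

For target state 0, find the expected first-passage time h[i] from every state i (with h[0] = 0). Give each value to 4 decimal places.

h = [0.0000, 5.5276, 5.6281, 5.5779, 6.1307]

First-step conditioning: h[0] = 0; for i ≠ 0, h[i] = 1 + Σ_k P[i][k]·h[k].
  h[1] = 1 + 1/10·h[1] + 3/10·h[2] + 3/10·h[3] + 1/10·h[4]
  h[2] = 1 + 1/5·h[1] + 1/5·h[2] + 1/10·h[3] + 3/10·h[4]
  h[3] = 1 + 1/5·h[1] + 3/10·h[2] + 1/10·h[3] + 1/5·h[4]
  h[4] = 1 + 1/5·h[1] + 1/5·h[2] + 3/10·h[3] + 1/5·h[4]
Solving the 4×4 linear system over states ≠ 0 gives exactly h = [0, 1100/199, 1120/199, 1110/199, 1220/199] (h[0] = 0 is the target).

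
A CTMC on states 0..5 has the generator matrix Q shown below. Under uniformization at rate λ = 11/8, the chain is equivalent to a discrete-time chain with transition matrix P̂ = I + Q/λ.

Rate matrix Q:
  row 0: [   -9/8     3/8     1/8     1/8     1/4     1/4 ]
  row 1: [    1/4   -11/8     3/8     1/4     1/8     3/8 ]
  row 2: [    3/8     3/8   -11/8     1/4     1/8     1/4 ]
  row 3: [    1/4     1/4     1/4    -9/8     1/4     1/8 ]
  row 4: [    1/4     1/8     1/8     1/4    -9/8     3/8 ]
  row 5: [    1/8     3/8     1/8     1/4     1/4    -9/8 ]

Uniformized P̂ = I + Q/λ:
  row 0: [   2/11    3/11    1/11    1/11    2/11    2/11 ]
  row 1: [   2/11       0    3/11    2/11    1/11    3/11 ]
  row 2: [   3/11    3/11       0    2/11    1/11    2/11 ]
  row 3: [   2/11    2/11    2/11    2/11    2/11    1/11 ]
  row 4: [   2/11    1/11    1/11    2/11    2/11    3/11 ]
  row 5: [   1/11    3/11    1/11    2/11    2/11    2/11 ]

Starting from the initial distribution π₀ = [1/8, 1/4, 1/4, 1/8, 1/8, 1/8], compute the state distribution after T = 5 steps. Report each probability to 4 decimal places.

π = [0.1754, 0.1803, 0.1274, 0.1659, 0.1538, 0.1972]

t=0: π = [0.1250, 0.2500, 0.2500, 0.1250, 0.1250, 0.1250]
t=1: π = [0.1932, 0.1705, 0.1250, 0.1705, 0.1364, 0.2045]
t=2: π = [0.1746, 0.1860, 0.1260, 0.1643, 0.1550, 0.1942]
t=3: π = [0.1756, 0.1789, 0.1282, 0.1659, 0.1535, 0.1979]
t=4: π = [0.1755, 0.1809, 0.1269, 0.1659, 0.1539, 0.1969]
t=5: π = [0.1754, 0.1803, 0.1274, 0.1659, 0.1538, 0.1972]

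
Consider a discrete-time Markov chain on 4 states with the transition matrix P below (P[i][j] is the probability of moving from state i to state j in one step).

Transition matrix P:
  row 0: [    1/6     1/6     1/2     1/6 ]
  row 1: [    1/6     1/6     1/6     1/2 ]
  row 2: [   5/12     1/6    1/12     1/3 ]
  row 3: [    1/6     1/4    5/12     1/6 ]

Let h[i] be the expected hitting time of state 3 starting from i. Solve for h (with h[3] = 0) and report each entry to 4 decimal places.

h = [3.6429, 2.5714, 3.2143, 0.0000]

First-step conditioning: h[3] = 0; for i ≠ 3, h[i] = 1 + Σ_k P[i][k]·h[k].
  h[0] = 1 + 1/6·h[0] + 1/6·h[1] + 1/2·h[2]
  h[1] = 1 + 1/6·h[0] + 1/6·h[1] + 1/6·h[2]
  h[2] = 1 + 5/12·h[0] + 1/6·h[1] + 1/12·h[2]
Solving the 3×3 linear system over states ≠ 3 gives exactly h = [51/14, 18/7, 45/14, 0] (h[3] = 0 is the target).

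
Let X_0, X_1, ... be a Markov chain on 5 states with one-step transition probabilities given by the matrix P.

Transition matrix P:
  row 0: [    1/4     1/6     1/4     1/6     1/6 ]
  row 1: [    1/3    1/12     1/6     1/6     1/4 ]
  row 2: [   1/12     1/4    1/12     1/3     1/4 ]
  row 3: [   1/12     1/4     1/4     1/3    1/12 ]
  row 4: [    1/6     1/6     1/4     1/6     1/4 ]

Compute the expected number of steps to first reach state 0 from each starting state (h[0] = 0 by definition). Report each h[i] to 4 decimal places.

h = [0.0000, 5.2144, 6.6501, 6.7246, 6.2032]

First-step conditioning: h[0] = 0; for i ≠ 0, h[i] = 1 + Σ_k P[i][k]·h[k].
  h[1] = 1 + 1/12·h[1] + 1/6·h[2] + 1/6·h[3] + 1/4·h[4]
  h[2] = 1 + 1/4·h[1] + 1/12·h[2] + 1/3·h[3] + 1/4·h[4]
  h[3] = 1 + 1/4·h[1] + 1/4·h[2] + 1/3·h[3] + 1/12·h[4]
  h[4] = 1 + 1/6·h[1] + 1/4·h[2] + 1/6·h[3] + 1/4·h[4]
Solving the 4×4 linear system over states ≠ 0 gives exactly h = [0, 2310/443, 2946/443, 2979/443, 2748/443] (h[0] = 0 is the target).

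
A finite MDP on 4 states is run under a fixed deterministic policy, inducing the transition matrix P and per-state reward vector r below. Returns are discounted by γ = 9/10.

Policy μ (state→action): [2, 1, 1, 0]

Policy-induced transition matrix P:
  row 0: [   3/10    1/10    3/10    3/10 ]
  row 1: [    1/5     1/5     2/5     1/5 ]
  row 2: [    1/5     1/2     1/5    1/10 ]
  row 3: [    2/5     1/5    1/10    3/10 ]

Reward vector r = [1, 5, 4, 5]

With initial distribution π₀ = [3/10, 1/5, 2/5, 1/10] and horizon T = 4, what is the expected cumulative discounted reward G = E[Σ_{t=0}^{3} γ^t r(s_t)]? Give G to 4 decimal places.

t=0: π = [0.3000, 0.2000, 0.4000, 0.1000], E[r] = 3.4000, γ^t·E[r] = 3.400000, running G = 3.400000
t=1: π = [0.2500, 0.2900, 0.2600, 0.2000], E[r] = 3.7400, γ^t·E[r] = 3.366000, running G = 6.766000
t=2: π = [0.2650, 0.2530, 0.2630, 0.2190], E[r] = 3.6770, γ^t·E[r] = 2.978370, running G = 9.744370
t=3: π = [0.2703, 0.2524, 0.2552, 0.2221], E[r] = 3.6636, γ^t·E[r] = 2.670764, running G = 12.415134

G = 12.4151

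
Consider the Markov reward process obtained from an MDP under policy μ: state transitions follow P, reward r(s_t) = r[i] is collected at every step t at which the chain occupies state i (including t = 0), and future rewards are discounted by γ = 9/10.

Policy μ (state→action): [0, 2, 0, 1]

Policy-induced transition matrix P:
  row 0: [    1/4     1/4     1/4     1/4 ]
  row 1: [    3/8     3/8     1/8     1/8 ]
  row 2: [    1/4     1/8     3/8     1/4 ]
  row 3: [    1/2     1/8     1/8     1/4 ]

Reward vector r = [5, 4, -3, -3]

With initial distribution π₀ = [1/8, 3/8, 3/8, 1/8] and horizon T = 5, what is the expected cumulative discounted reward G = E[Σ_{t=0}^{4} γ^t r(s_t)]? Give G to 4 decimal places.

G = 4.4398

t=0: π = [0.1250, 0.3750, 0.3750, 0.1250], E[r] = 0.6250, γ^t·E[r] = 0.625000, running G = 0.625000
t=1: π = [0.3281, 0.2344, 0.2344, 0.2031], E[r] = 1.2656, γ^t·E[r] = 1.139063, running G = 1.764063
t=2: π = [0.3301, 0.2246, 0.2246, 0.2207], E[r] = 1.2129, γ^t·E[r] = 0.982441, running G = 2.746504
t=3: π = [0.3333, 0.2224, 0.2224, 0.2219], E[r] = 1.2229, γ^t·E[r] = 0.891494, running G = 3.637998
t=4: π = [0.3333, 0.2223, 0.2223, 0.2222], E[r] = 1.2221, γ^t·E[r] = 0.801804, running G = 4.439803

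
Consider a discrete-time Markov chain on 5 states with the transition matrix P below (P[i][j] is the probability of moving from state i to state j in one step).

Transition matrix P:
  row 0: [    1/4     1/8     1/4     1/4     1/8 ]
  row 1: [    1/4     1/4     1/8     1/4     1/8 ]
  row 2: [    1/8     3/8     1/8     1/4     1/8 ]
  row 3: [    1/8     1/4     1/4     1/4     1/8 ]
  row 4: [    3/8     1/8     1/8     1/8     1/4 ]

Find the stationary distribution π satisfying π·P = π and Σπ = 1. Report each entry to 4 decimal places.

π = [0.2162, 0.2277, 0.1810, 0.2321, 0.1429]

Balance equations π_j = Σ_i π_i·P[i][j]:
  π_0 = 1/4·π_0 + 1/4·π_1 + 1/8·π_2 + 1/8·π_3 + 3/8·π_4
  π_1 = 1/8·π_0 + 1/4·π_1 + 3/8·π_2 + 1/4·π_3 + 1/8·π_4
  π_2 = 1/4·π_0 + 1/8·π_1 + 1/8·π_2 + 1/4·π_3 + 1/8·π_4
  π_3 = 1/4·π_0 + 1/4·π_1 + 1/4·π_2 + 1/4·π_3 + 1/8·π_4
  normalize: π_0 + π_1 + π_2 + π_3 + π_4 = 1
Solving the linear system gives exactly π = [787/3640, 829/3640, 659/3640, 13/56, 1/7].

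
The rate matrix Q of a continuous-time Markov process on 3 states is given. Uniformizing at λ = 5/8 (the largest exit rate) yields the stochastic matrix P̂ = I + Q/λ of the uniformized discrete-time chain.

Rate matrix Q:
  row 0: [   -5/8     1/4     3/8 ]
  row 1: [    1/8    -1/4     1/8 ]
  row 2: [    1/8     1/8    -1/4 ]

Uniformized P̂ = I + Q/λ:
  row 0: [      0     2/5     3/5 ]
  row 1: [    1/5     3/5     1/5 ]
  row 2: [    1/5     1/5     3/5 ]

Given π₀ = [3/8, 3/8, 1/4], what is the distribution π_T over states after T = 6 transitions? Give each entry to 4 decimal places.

t=0: π = [0.3750, 0.3750, 0.2500]
t=1: π = [0.1250, 0.4250, 0.4500]
t=2: π = [0.1750, 0.3950, 0.4300]
t=3: π = [0.1650, 0.3930, 0.4420]
t=4: π = [0.1670, 0.3902, 0.4428]
t=5: π = [0.1666, 0.3895, 0.4439]
t=6: π = [0.1667, 0.3891, 0.4442]

π = [0.1667, 0.3891, 0.4442]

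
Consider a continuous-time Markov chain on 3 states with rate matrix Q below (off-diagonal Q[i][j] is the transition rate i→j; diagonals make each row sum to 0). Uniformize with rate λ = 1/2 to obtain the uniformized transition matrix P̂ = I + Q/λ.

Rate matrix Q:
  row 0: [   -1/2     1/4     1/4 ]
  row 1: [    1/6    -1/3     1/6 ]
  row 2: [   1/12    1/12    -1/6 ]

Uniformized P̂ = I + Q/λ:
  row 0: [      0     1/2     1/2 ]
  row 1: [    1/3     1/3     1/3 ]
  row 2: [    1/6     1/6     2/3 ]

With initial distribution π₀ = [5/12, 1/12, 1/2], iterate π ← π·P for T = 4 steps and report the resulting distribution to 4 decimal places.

t=0: π = [0.4167, 0.0833, 0.5000]
t=1: π = [0.1111, 0.3194, 0.5694]
t=2: π = [0.2014, 0.2569, 0.5417]
t=3: π = [0.1759, 0.2766, 0.5475]
t=4: π = [0.1834, 0.2714, 0.5451]

π = [0.1834, 0.2714, 0.5451]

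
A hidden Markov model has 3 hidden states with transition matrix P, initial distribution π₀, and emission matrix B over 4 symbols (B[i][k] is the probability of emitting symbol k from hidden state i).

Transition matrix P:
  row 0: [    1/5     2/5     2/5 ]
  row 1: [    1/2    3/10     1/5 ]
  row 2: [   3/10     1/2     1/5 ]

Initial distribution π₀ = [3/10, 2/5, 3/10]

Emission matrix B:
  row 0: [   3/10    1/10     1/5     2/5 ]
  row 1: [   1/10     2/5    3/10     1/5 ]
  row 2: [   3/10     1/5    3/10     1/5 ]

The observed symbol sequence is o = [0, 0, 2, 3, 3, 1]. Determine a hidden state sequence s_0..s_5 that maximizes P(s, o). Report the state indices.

t=0: δ = [9.000e-02, 4.000e-02, 9.000e-02]  (obs o_0=0)
t=1: δ = [8.100e-03, 4.500e-03, 1.080e-02]  ψ = [2, 2, 0]  (obs o_1=0)
t=2: δ = [6.480e-04, 1.620e-03, 9.720e-04]  ψ = [2, 2, 0]  (obs o_2=2)
t=3: δ = [3.240e-04, 9.720e-05, 6.480e-05]  ψ = [1, 1, 1]  (obs o_3=3)
t=4: δ = [2.592e-05, 2.592e-05, 2.592e-05]  ψ = [0, 0, 0]  (obs o_4=3)
t=5: δ = [1.296e-06, 5.184e-06, 2.074e-06]  ψ = [1, 2, 0]  (obs o_5=1)
backtrack: best end state = 1; path = [0, 2, 1, 0, 2, 1]

path = [0, 2, 1, 0, 2, 1]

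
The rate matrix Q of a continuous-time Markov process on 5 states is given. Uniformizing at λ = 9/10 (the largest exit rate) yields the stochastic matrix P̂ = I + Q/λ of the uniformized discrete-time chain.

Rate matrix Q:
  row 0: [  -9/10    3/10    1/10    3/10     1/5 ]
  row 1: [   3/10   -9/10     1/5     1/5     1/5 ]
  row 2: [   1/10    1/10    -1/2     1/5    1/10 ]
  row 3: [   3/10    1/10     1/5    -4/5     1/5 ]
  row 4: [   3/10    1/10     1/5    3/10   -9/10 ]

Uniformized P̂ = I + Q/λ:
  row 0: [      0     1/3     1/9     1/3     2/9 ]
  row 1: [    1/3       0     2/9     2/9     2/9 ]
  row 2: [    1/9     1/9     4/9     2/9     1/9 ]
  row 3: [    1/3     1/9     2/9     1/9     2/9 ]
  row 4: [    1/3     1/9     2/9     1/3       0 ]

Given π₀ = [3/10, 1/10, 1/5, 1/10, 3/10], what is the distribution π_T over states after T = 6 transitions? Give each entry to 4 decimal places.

π = [0.2075, 0.1413, 0.2561, 0.2365, 0.1586]

t=0: π = [0.3000, 0.1000, 0.2000, 0.1000, 0.3000]
t=1: π = [0.1889, 0.1667, 0.2333, 0.2778, 0.1333]
t=2: π = [0.2185, 0.1346, 0.2531, 0.2272, 0.1667]
t=3: π = [0.2043, 0.1447, 0.2542, 0.2398, 0.1571]
t=4: π = [0.2088, 0.1404, 0.2560, 0.2357, 0.1591]
t=5: π = [0.2069, 0.1419, 0.2559, 0.2369, 0.1584]
t=6: π = [0.2075, 0.1413, 0.2561, 0.2365, 0.1586]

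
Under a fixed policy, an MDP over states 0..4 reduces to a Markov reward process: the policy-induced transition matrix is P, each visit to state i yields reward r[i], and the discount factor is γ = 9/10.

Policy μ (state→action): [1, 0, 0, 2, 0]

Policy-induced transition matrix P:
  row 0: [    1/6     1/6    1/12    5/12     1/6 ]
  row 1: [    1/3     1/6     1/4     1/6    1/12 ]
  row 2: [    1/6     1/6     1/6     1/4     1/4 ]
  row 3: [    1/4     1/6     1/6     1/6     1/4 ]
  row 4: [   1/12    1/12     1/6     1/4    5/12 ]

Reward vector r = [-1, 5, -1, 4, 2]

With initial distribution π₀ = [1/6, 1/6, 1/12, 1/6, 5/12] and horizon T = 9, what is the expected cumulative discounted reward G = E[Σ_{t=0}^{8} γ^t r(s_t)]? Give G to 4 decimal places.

t=0: π = [0.1667, 0.1667, 0.0833, 0.1667, 0.4167], E[r] = 2.0833, γ^t·E[r] = 2.083333, running G = 2.083333
t=1: π = [0.1736, 0.1319, 0.1667, 0.2500, 0.2778], E[r] = 1.8750, γ^t·E[r] = 1.687500, running G = 3.770833
t=2: π = [0.1863, 0.1435, 0.1632, 0.2471, 0.2598], E[r] = 1.8762, γ^t·E[r] = 1.519688, running G = 5.290521
t=3: π = [0.1895, 0.1450, 0.1631, 0.2485, 0.2539], E[r] = 1.8742, γ^t·E[r] = 1.366277, running G = 6.656798
t=4: π = [0.1904, 0.1455, 0.1630, 0.2488, 0.2523], E[r] = 1.8741, γ^t·E[r] = 1.229586, running G = 7.886385
t=5: π = [0.1906, 0.1456, 0.1629, 0.2489, 0.2519], E[r] = 1.8740, γ^t·E[r] = 1.106584, running G = 8.992969
t=6: π = [0.1907, 0.1457, 0.1629, 0.2489, 0.2518], E[r] = 1.8740, γ^t·E[r] = 0.995920, running G = 9.988888
t=7: π = [0.1907, 0.1457, 0.1629, 0.2489, 0.2518], E[r] = 1.8740, γ^t·E[r] = 0.896325, running G = 10.885214
t=8: π = [0.1907, 0.1457, 0.1629, 0.2489, 0.2518], E[r] = 1.8740, γ^t·E[r] = 0.806693, running G = 11.691906

G = 11.6919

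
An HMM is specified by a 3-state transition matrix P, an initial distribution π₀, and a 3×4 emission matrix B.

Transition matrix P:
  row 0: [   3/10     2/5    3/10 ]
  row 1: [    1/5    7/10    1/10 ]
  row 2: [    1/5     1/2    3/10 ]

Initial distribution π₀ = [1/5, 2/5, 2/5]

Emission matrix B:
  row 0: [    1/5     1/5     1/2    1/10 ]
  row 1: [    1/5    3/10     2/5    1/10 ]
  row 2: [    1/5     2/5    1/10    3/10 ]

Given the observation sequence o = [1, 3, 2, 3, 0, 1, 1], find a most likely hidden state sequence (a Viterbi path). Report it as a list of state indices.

path = [2, 2, 1, 1, 1, 1, 1]

t=0: δ = [4.000e-02, 1.200e-01, 1.600e-01]  (obs o_0=1)
t=1: δ = [3.200e-03, 8.400e-03, 1.440e-02]  ψ = [2, 1, 2]  (obs o_1=3)
t=2: δ = [1.440e-03, 2.880e-03, 4.320e-04]  ψ = [2, 2, 2]  (obs o_2=2)
t=3: δ = [5.760e-05, 2.016e-04, 1.296e-04]  ψ = [1, 1, 0]  (obs o_3=3)
t=4: δ = [8.064e-06, 2.822e-05, 7.776e-06]  ψ = [1, 1, 2]  (obs o_4=0)
t=5: δ = [1.129e-06, 5.927e-06, 1.129e-06]  ψ = [1, 1, 1]  (obs o_5=1)
t=6: δ = [2.371e-07, 1.245e-06, 2.371e-07]  ψ = [1, 1, 1]  (obs o_6=1)
backtrack: best end state = 1; path = [2, 2, 1, 1, 1, 1, 1]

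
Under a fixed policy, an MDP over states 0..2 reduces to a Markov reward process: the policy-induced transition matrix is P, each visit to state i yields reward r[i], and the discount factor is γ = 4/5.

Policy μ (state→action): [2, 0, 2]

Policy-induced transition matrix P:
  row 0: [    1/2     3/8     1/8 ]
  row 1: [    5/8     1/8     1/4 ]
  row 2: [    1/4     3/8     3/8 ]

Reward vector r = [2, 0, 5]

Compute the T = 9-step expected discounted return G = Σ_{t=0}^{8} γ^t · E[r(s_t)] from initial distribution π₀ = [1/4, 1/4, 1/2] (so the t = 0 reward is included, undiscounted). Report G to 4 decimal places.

G = 10.0045

t=0: π = [0.2500, 0.2500, 0.5000], E[r] = 3.0000, γ^t·E[r] = 3.000000, running G = 3.000000
t=1: π = [0.4063, 0.3125, 0.2813], E[r] = 2.2188, γ^t·E[r] = 1.775000, running G = 4.775000
t=2: π = [0.4688, 0.2969, 0.2344], E[r] = 2.1094, γ^t·E[r] = 1.350000, running G = 6.125000
t=3: π = [0.4785, 0.3008, 0.2207], E[r] = 2.0605, γ^t·E[r] = 1.055000, running G = 7.180000
t=4: π = [0.4824, 0.2998, 0.2178], E[r] = 2.0537, γ^t·E[r] = 0.841200, running G = 8.021200
t=5: π = [0.4830, 0.3000, 0.2169], E[r] = 2.0507, γ^t·E[r] = 0.671960, running G = 8.693160
t=6: π = [0.4833, 0.3000, 0.2167], E[r] = 2.0502, γ^t·E[r] = 0.537456, running G = 9.230616
t=7: π = [0.4833, 0.3000, 0.2167], E[r] = 2.0500, γ^t·E[r] = 0.429925, running G = 9.660541
t=8: π = [0.4833, 0.3000, 0.2167], E[r] = 2.0500, γ^t·E[r] = 0.343935, running G = 10.004476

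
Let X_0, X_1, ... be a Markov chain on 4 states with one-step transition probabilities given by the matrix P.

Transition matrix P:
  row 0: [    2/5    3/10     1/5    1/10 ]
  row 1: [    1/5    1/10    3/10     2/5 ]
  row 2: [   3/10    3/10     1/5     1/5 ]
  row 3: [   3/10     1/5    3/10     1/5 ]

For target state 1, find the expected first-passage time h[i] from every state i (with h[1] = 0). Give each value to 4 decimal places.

First-step conditioning: h[1] = 0; for i ≠ 1, h[i] = 1 + Σ_k P[i][k]·h[k].
  h[0] = 1 + 2/5·h[0] + 1/5·h[2] + 1/10·h[3]
  h[2] = 1 + 3/10·h[0] + 1/5·h[2] + 1/5·h[3]
  h[3] = 1 + 3/10·h[0] + 3/10·h[2] + 1/5·h[3]
Solving the 3×3 linear system over states ≠ 1 gives exactly h = [178/51, 0, 60/17, 66/17] (h[1] = 0 is the target).

h = [3.4902, 0.0000, 3.5294, 3.8824]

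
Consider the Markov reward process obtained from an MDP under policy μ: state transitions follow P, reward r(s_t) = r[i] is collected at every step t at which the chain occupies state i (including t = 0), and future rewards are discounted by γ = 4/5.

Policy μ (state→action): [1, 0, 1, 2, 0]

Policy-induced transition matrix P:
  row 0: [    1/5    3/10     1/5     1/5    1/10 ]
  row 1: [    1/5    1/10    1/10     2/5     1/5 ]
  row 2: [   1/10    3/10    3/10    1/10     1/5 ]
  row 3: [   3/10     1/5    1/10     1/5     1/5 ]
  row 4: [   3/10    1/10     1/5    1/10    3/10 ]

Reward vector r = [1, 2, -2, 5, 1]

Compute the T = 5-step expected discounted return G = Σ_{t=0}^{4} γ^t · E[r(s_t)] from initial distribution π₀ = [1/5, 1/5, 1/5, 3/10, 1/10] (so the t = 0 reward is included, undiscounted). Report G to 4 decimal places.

t=0: π = [0.2000, 0.2000, 0.2000, 0.3000, 0.1000], E[r] = 1.8000, γ^t·E[r] = 1.800000, running G = 1.800000
t=1: π = [0.2200, 0.2100, 0.1700, 0.2100, 0.1900], E[r] = 1.5400, γ^t·E[r] = 1.232000, running G = 3.032000
t=2: π = [0.2230, 0.1990, 0.1750, 0.2060, 0.1970], E[r] = 1.4980, γ^t·E[r] = 0.958720, running G = 3.990720
t=3: π = [0.2228, 0.2002, 0.1770, 0.2026, 0.1974], E[r] = 1.4796, γ^t·E[r] = 0.757555, running G = 4.748275
t=4: π = [0.2223, 0.2002, 0.1774, 0.2026, 0.1975], E[r] = 1.4784, γ^t·E[r] = 0.605536, running G = 5.353811

G = 5.3538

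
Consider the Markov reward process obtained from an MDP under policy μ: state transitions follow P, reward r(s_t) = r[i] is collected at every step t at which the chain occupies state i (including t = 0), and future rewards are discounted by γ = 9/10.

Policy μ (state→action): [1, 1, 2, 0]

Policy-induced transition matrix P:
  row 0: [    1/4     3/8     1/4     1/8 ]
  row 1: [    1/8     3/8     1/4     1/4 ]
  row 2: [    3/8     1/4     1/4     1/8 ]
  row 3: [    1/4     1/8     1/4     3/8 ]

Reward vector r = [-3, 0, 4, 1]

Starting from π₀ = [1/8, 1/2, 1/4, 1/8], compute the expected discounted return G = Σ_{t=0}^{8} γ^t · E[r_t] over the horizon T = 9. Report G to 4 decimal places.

t=0: π = [0.1250, 0.5000, 0.2500, 0.1250], E[r] = 0.7500, γ^t·E[r] = 0.750000, running G = 0.750000
t=1: π = [0.2188, 0.3125, 0.2500, 0.2188], E[r] = 0.5625, γ^t·E[r] = 0.506250, running G = 1.256250
t=2: π = [0.2422, 0.2891, 0.2500, 0.2188], E[r] = 0.4922, γ^t·E[r] = 0.398672, running G = 1.654922
t=3: π = [0.2451, 0.2891, 0.2500, 0.2158], E[r] = 0.4805, γ^t·E[r] = 0.350262, running G = 2.005184
t=4: π = [0.2451, 0.2898, 0.2500, 0.2151], E[r] = 0.4797, γ^t·E[r] = 0.314755, running G = 2.319939
t=5: π = [0.2450, 0.2900, 0.2500, 0.2150], E[r] = 0.4799, γ^t·E[r] = 0.283388, running G = 2.603326
t=6: π = [0.2450, 0.2900, 0.2500, 0.2150], E[r] = 0.4800, γ^t·E[r] = 0.255085, running G = 2.858412
t=7: π = [0.2450, 0.2900, 0.2500, 0.2150], E[r] = 0.4800, γ^t·E[r] = 0.229582, running G = 3.087994
t=8: π = [0.2450, 0.2900, 0.2500, 0.2150], E[r] = 0.4800, γ^t·E[r] = 0.206624, running G = 3.294618

G = 3.2946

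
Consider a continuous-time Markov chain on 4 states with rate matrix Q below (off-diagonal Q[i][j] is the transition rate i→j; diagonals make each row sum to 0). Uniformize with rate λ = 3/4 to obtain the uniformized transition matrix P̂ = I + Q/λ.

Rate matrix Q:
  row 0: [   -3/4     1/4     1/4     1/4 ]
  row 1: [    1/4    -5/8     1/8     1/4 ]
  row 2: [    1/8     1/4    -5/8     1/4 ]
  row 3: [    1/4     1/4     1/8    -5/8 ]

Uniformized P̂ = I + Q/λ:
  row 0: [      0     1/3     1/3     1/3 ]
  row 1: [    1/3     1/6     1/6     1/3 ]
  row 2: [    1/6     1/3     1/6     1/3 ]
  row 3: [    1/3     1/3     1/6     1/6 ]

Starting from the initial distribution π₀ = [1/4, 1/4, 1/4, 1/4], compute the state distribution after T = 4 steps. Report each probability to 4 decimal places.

t=0: π = [0.2500, 0.2500, 0.2500, 0.2500]
t=1: π = [0.2083, 0.2917, 0.2083, 0.2917]
t=2: π = [0.2292, 0.2847, 0.2014, 0.2847]
t=3: π = [0.2234, 0.2859, 0.2049, 0.2859]
t=4: π = [0.2247, 0.2857, 0.2039, 0.2857]

π = [0.2247, 0.2857, 0.2039, 0.2857]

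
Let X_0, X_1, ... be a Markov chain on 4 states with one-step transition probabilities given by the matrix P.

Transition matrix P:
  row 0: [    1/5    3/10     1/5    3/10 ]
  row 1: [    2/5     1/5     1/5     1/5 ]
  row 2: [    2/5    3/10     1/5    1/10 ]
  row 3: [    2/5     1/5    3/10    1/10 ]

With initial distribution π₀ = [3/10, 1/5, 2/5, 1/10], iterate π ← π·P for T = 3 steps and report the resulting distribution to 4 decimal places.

π = [0.3336, 0.2550, 0.2195, 0.1919]

t=0: π = [0.3000, 0.2000, 0.4000, 0.1000]
t=1: π = [0.3400, 0.2700, 0.2100, 0.1800]
t=2: π = [0.3320, 0.2550, 0.2180, 0.1950]
t=3: π = [0.3336, 0.2550, 0.2195, 0.1919]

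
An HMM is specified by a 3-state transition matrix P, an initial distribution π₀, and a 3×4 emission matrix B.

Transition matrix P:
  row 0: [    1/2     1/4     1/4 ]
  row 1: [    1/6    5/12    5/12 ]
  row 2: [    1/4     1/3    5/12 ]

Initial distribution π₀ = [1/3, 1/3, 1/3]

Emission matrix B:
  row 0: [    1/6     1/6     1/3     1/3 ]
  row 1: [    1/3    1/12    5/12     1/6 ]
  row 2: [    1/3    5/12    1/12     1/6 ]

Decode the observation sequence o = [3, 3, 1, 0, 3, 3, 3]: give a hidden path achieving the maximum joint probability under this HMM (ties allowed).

t=0: δ = [1.111e-01, 5.556e-02, 5.556e-02]  (obs o_0=3)
t=1: δ = [1.852e-02, 4.630e-03, 4.630e-03]  ψ = [0, 0, 0]  (obs o_1=3)
t=2: δ = [1.543e-03, 3.858e-04, 1.929e-03]  ψ = [0, 0, 0]  (obs o_2=1)
t=3: δ = [1.286e-04, 2.143e-04, 2.679e-04]  ψ = [0, 2, 2]  (obs o_3=0)
t=4: δ = [2.233e-05, 1.488e-05, 1.861e-05]  ψ = [2, 1, 2]  (obs o_4=3)
t=5: δ = [3.721e-06, 1.034e-06, 1.292e-06]  ψ = [0, 1, 2]  (obs o_5=3)
t=6: δ = [6.202e-07, 1.550e-07, 1.550e-07]  ψ = [0, 0, 0]  (obs o_6=3)
backtrack: best end state = 0; path = [0, 0, 2, 2, 0, 0, 0]

path = [0, 0, 2, 2, 0, 0, 0]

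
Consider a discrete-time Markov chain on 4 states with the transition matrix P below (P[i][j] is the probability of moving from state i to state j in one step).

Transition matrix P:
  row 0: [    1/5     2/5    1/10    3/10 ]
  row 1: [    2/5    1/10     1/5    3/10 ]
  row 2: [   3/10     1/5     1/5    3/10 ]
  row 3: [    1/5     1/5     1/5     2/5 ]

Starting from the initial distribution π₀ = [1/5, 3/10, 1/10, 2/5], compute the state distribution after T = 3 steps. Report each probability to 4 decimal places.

t=0: π = [0.2000, 0.3000, 0.1000, 0.4000]
t=1: π = [0.2700, 0.2100, 0.1800, 0.3400]
t=2: π = [0.2600, 0.2330, 0.1730, 0.3340]
t=3: π = [0.2639, 0.2287, 0.1740, 0.3334]

π = [0.2639, 0.2287, 0.1740, 0.3334]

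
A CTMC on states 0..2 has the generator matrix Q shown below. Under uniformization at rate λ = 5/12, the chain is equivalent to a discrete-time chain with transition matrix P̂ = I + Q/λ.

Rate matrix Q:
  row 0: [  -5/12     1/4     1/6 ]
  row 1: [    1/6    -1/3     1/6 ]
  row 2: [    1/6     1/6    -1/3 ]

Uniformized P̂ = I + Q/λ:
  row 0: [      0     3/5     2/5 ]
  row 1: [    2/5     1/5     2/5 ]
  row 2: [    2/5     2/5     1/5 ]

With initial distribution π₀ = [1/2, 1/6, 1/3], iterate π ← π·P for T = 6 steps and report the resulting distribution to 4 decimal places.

t=0: π = [0.5000, 0.1667, 0.3333]
t=1: π = [0.2000, 0.4667, 0.3333]
t=2: π = [0.3200, 0.3467, 0.3333]
t=3: π = [0.2720, 0.3947, 0.3333]
t=4: π = [0.2912, 0.3755, 0.3333]
t=5: π = [0.2835, 0.3831, 0.3333]
t=6: π = [0.2866, 0.3801, 0.3333]

π = [0.2866, 0.3801, 0.3333]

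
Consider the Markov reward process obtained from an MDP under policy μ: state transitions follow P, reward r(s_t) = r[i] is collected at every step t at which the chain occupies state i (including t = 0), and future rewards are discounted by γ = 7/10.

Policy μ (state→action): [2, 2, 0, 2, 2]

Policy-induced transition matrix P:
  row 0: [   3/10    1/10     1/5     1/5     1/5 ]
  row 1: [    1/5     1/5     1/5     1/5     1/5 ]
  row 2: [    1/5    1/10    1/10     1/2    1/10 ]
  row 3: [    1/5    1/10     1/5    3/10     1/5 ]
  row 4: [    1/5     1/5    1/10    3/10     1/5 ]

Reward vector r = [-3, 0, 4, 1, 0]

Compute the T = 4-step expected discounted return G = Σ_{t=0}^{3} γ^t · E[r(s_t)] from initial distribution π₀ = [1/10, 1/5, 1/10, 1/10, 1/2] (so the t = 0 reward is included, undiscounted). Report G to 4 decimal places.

t=0: π = [0.1000, 0.2000, 0.1000, 0.1000, 0.5000], E[r] = 0.2000, γ^t·E[r] = 0.200000, running G = 0.200000
t=1: π = [0.2100, 0.1700, 0.1400, 0.2900, 0.1900], E[r] = 0.2200, γ^t·E[r] = 0.154000, running G = 0.354000
t=2: π = [0.2210, 0.1360, 0.1670, 0.2900, 0.1860], E[r] = 0.2950, γ^t·E[r] = 0.144550, running G = 0.498550
t=3: π = [0.2221, 0.1322, 0.1647, 0.2977, 0.1833], E[r] = 0.2902, γ^t·E[r] = 0.099539, running G = 0.598089

G = 0.5981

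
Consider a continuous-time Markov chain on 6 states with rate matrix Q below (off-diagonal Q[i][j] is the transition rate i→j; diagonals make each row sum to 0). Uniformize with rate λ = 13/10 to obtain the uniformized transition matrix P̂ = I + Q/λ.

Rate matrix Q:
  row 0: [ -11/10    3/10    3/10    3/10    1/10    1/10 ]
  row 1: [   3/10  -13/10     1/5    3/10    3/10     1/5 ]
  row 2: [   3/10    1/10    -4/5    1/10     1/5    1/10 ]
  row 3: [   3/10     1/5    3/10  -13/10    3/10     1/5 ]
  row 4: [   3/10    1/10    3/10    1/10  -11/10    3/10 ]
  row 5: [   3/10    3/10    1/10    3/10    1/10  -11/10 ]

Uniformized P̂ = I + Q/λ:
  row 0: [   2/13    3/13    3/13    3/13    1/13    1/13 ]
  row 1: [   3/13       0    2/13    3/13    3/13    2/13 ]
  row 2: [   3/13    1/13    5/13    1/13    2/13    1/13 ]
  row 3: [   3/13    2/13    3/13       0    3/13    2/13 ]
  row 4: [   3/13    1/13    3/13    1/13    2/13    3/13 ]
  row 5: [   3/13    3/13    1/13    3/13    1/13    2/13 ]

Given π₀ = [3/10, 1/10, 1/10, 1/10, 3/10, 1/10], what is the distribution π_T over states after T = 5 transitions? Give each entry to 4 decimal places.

t=0: π = [0.3000, 0.1000, 0.1000, 0.1000, 0.3000, 0.1000]
t=1: π = [0.2077, 0.1385, 0.2231, 0.1462, 0.1385, 0.1462]
t=2: π = [0.2148, 0.1320, 0.2320, 0.1414, 0.1485, 0.1314]
t=3: π = [0.2142, 0.1309, 0.2361, 0.1396, 0.1482, 0.1309]
t=4: π = [0.2143, 0.1307, 0.2369, 0.1394, 0.1481, 0.1306]
t=5: π = [0.2143, 0.1307, 0.2371, 0.1394, 0.1481, 0.1305]

π = [0.2143, 0.1307, 0.2371, 0.1394, 0.1481, 0.1305]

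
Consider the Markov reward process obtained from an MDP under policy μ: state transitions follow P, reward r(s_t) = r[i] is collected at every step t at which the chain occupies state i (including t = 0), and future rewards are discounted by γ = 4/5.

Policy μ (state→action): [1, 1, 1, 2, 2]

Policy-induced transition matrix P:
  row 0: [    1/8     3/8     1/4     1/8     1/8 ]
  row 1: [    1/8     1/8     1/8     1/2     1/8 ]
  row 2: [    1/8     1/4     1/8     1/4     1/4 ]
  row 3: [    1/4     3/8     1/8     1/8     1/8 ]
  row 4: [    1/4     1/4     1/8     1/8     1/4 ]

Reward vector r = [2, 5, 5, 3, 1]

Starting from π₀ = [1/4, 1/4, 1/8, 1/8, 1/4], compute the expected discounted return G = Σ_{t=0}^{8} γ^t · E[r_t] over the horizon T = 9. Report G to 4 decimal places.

t=0: π = [0.2500, 0.2500, 0.1250, 0.1250, 0.2500], E[r] = 3.0000, γ^t·E[r] = 3.000000, running G = 3.000000
t=1: π = [0.1719, 0.2656, 0.1563, 0.2344, 0.1719], E[r] = 3.3281, γ^t·E[r] = 2.662500, running G = 5.662500
t=2: π = [0.1758, 0.2676, 0.1465, 0.2441, 0.1660], E[r] = 3.3203, γ^t·E[r] = 2.125000, running G = 7.787500
t=3: π = [0.1763, 0.2690, 0.1470, 0.2437, 0.1641], E[r] = 3.3276, γ^t·E[r] = 1.703750, running G = 9.491250
t=4: π = [0.1760, 0.2689, 0.1470, 0.2443, 0.1639], E[r] = 3.3281, γ^t·E[r] = 1.363175, running G = 10.854425
t=5: π = [0.1760, 0.2689, 0.1470, 0.2442, 0.1639], E[r] = 3.3281, γ^t·E[r] = 1.090548, running G = 11.944973
t=6: π = [0.1760, 0.2689, 0.1470, 0.2442, 0.1639], E[r] = 3.3281, γ^t·E[r] = 0.872443, running G = 12.817416
t=7: π = [0.1760, 0.2689, 0.1470, 0.2442, 0.1639], E[r] = 3.3281, γ^t·E[r] = 0.697955, running G = 13.515370
t=8: π = [0.1760, 0.2689, 0.1470, 0.2442, 0.1639], E[r] = 3.3281, γ^t·E[r] = 0.558364, running G = 14.073734

G = 14.0737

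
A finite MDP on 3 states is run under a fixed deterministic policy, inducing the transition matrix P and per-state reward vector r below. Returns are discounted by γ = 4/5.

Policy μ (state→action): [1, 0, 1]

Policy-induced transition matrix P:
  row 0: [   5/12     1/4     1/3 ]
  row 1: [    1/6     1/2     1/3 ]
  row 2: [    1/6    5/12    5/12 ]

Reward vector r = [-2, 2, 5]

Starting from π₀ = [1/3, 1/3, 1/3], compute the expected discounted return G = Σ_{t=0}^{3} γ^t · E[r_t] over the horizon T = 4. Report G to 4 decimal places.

t=0: π = [0.3333, 0.3333, 0.3333], E[r] = 1.6667, γ^t·E[r] = 1.666667, running G = 1.666667
t=1: π = [0.2500, 0.3889, 0.3611], E[r] = 2.0833, γ^t·E[r] = 1.666667, running G = 3.333333
t=2: π = [0.2292, 0.4074, 0.3634], E[r] = 2.1736, γ^t·E[r] = 1.391111, running G = 4.724444
t=3: π = [0.2240, 0.4124, 0.3636], E[r] = 2.1950, γ^t·E[r] = 1.123852, running G = 5.848296

G = 5.8483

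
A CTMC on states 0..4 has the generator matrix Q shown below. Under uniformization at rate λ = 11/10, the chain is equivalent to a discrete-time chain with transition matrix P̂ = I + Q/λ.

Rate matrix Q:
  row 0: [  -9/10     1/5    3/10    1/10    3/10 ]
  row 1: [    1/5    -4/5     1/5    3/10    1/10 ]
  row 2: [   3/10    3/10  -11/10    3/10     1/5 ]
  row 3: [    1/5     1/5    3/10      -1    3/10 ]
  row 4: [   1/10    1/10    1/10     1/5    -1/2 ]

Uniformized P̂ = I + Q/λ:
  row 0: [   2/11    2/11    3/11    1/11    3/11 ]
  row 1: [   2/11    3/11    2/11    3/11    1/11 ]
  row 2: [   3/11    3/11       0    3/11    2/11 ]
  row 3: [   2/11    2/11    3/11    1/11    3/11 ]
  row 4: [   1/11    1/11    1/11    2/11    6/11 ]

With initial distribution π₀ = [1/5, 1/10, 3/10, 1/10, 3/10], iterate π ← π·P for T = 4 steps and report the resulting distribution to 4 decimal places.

t=0: π = [0.2000, 0.1000, 0.3000, 0.1000, 0.3000]
t=1: π = [0.1818, 0.1909, 0.1273, 0.1909, 0.3091]
t=2: π = [0.1653, 0.1826, 0.1645, 0.1769, 0.3107]
t=3: π = [0.1685, 0.1851, 0.1548, 0.1823, 0.3093]
t=4: π = [0.1678, 0.1846, 0.1574, 0.1808, 0.3094]

π = [0.1678, 0.1846, 0.1574, 0.1808, 0.3094]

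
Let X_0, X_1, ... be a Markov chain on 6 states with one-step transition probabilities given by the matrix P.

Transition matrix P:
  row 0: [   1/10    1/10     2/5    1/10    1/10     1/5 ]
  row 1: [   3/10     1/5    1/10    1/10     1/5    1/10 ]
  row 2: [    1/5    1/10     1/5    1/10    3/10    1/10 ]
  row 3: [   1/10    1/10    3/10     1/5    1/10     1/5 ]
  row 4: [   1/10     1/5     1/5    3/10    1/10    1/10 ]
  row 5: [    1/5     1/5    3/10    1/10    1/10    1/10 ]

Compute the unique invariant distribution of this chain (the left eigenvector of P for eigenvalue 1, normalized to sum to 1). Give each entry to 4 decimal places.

Balance equations π_j = Σ_i π_i·P[i][j]:
  π_0 = 1/10·π_0 + 3/10·π_1 + 1/5·π_2 + 1/10·π_3 + 1/10·π_4 + 1/5·π_5
  π_1 = 1/10·π_0 + 1/5·π_1 + 1/10·π_2 + 1/10·π_3 + 1/5·π_4 + 1/5·π_5
  π_2 = 2/5·π_0 + 1/10·π_1 + 1/5·π_2 + 3/10·π_3 + 1/5·π_4 + 3/10·π_5
  π_3 = 1/10·π_0 + 1/10·π_1 + 1/10·π_2 + 1/5·π_3 + 3/10·π_4 + 1/10·π_5
  π_4 = 1/10·π_0 + 1/5·π_1 + 3/10·π_2 + 1/10·π_3 + 1/10·π_4 + 1/10·π_5
  normalize: π_0 + π_1 + π_2 + π_3 + π_4 + π_5 = 1
Solving the linear system gives exactly π = [18358/110189, 15857/110189, 27197/110189, 16253/110189, 18044/110189, 14480/110189].

π = [0.1666, 0.1439, 0.2468, 0.1475, 0.1638, 0.1314]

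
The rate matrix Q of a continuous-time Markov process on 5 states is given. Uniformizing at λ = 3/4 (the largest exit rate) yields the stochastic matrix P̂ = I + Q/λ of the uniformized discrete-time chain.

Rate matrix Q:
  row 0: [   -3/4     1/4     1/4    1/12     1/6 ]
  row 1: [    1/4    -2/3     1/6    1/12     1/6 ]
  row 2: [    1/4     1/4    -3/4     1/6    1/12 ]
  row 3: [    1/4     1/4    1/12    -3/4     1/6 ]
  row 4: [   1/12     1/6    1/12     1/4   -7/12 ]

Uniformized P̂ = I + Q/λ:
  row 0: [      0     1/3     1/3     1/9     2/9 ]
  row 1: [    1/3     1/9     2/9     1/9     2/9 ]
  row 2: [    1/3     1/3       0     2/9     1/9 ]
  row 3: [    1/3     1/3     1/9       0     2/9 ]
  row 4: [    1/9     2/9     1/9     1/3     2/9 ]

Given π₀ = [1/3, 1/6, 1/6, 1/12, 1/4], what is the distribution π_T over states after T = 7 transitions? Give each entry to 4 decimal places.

π = [0.2161, 0.2542, 0.1687, 0.1575, 0.2035]

t=0: π = [0.3333, 0.1667, 0.1667, 0.0833, 0.2500]
t=1: π = [0.1667, 0.2685, 0.1852, 0.1759, 0.2037]
t=2: π = [0.2325, 0.2510, 0.1574, 0.1574, 0.2016]
t=3: π = [0.2110, 0.2551, 0.1732, 0.1559, 0.2047]
t=4: π = [0.2175, 0.2539, 0.1671, 0.1585, 0.2030]
t=5: π = [0.2157, 0.2544, 0.1691, 0.1572, 0.2037]
t=6: π = [0.2162, 0.2542, 0.1685, 0.1577, 0.2034]
t=7: π = [0.2161, 0.2542, 0.1687, 0.1575, 0.2035]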